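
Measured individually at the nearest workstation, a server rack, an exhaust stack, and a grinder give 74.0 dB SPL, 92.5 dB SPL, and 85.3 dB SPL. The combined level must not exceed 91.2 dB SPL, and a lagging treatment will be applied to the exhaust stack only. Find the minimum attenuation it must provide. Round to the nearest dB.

3 dB

The untreated sources together contribute 10^(74.0/10) + 10^(85.3/10) = 3.640e+08, i.e. 85.61 dB SPL.
The limit corresponds to 10^(91.2/10) = 1.318e+09; subtracting the fixed part leaves 9.543e+08 for the exhaust stack, i.e. 89.80 dB SPL.
So the exhaust stack must be reduced from 92.5 to 89.80 dB SPL: IL = 2.70 dB.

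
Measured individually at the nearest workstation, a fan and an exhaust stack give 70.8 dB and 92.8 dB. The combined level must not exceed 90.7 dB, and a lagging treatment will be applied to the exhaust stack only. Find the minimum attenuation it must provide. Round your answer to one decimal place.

2.1 dB

Everything except the exhaust stack sums to 10^(70.8/10) = 1.202e+07 in linear terms, 70.80 dB.
To meet 90.7 dB overall, the treated exhaust stack may contribute at most 10^(90.7/10) − 1.202e+07 = 1.163e+09, i.e. 90.66 dB.
Required insertion loss = 92.8 − 90.66 = 2.14 dB.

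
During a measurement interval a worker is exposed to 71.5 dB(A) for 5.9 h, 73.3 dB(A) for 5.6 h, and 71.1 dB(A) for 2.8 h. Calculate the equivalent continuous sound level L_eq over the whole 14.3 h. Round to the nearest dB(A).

The energy average is taken in the linear domain: L_eq = 10·log₁₀[(Σ tᵢ·10^(Lᵢ/10))/T], T = 14.3 h.
Σ tᵢ·10^(Lᵢ/10) = 5.9·10^(71.5/10) + 5.6·10^(73.3/10) + 2.8·10^(71.1/10) = 2.391e+08.
L_eq = 10·log₁₀(2.391e+08/14.3) = 72.23 dB(A).

72 dB(A)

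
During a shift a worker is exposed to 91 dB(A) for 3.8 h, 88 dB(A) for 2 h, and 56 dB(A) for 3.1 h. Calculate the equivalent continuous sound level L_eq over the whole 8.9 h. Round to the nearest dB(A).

88 dB(A)

Weight each interval's intensity by its duration and average over T = 8.9 h:
Σ tᵢ·10^(Lᵢ/10) = 3.8·10^(91/10) + 2·10^(88/10) + 3.1·10^(56/10) = 6.047e+09.
L_eq = 10·log₁₀(6.047e+09/8.9) = 88.32 dB(A).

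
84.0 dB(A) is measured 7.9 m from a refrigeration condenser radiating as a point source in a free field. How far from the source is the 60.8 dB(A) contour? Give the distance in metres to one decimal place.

For a point source L₁ − L₂ = 20·log₁₀(r₂/r₁), so r₂ = r₁·10^((L₁−L₂)/20).
r₂ = 7.9·10^((84.0−60.8)/20) = 7.9·10^(23.2/20) = 114.19 m.

114.2 m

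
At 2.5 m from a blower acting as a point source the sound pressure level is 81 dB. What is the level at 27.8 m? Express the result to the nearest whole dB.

60 dB

For a point source, L₂ = L₁ − 20·log₁₀(r₂/r₁).
L₂ = 81 − 20·log₁₀(27.8/2.5) = 81 − 20.922 = 60.08 dB.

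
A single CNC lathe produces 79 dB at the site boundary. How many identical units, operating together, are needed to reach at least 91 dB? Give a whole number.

16

N identical sources give L₁ + 10·log₁₀ N, so require 10·log₁₀ N ≥ 91 − 79 = 12.0 dB.
N ≥ 10^(12.0/10) = 15.849, so N = 16.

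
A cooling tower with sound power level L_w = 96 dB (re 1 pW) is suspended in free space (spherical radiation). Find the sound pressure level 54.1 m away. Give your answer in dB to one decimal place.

50.3 dB

Free-field spherical radiation: L_p = L_w − 10·log₁₀(4π·r²), r = 54.1 m.
4π·r² = 3.678e+04 m², 10·log₁₀ of that is 45.656 dB.
L_p = 96 − 45.656 = 50.34 dB.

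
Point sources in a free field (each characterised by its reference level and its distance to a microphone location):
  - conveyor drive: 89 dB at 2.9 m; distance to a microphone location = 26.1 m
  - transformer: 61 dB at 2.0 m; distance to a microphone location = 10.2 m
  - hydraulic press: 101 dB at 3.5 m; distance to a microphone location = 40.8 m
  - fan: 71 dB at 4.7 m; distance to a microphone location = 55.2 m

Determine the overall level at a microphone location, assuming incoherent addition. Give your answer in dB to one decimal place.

Apply inverse-square spreading to bring every level to the receiver, then sum 10^(L/10).
conveyor drive: 89 − 20·log₁₀(26.1/2.9) = 89 − 19.08 = 69.92 dB.
transformer: 61 − 20·log₁₀(10.2/2.0) = 61 − 14.15 = 46.85 dB.
hydraulic press: 101 − 20·log₁₀(40.8/3.5) = 101 − 21.33 = 79.67 dB.
fan: 71 − 20·log₁₀(55.2/4.7) = 71 − 21.40 = 49.60 dB.
Σ 10^(L/10) = 1.026e+08 → L_total = 10·log₁₀(1.026e+08) = 80.11 dB.

80.1 dB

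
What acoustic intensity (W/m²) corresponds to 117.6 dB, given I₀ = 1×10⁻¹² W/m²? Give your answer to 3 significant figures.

0.575 W/m²

I = I₀·10^(L/10) = 10⁻¹² × 10^(117.6/10) = 10^(-0.240).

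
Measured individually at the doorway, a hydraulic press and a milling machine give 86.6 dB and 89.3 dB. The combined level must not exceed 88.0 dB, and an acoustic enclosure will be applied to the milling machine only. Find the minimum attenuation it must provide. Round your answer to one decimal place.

The untreated sources together contribute 10^(86.6/10) = 4.571e+08, i.e. 86.60 dB.
To meet 88.0 dB overall, the treated milling machine may contribute at most 10^(88.0/10) − 4.571e+08 = 1.739e+08, i.e. 82.40 dB.
Required insertion loss = 89.3 − 82.40 = 6.90 dB.

6.9 dB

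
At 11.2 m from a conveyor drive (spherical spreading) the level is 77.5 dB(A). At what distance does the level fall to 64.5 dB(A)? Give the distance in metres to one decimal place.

50.0 m

Point-source spreading drops the level by 20·log₁₀(r₂/r₁); inverting, r₂/r₁ = 10^(ΔL/20).
r₂ = 11.2·10^((77.5−64.5)/20) = 11.2·10^(13.0/20) = 50.03 m.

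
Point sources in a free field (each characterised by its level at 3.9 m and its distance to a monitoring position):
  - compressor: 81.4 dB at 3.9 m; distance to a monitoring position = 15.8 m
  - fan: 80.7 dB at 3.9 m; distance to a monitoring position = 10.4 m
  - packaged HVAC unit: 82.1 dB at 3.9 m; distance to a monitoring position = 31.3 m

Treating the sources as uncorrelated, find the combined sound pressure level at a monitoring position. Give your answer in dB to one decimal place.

74.4 dB

Apply inverse-square spreading to bring every level to the receiver, then sum 10^(L/10).
compressor: 81.4 − 20·log₁₀(15.8/3.9) = 81.4 − 12.15 = 69.25 dB.
fan: 80.7 − 20·log₁₀(10.4/3.9) = 80.7 − 8.52 = 72.18 dB.
packaged HVAC unit: 82.1 − 20·log₁₀(31.3/3.9) = 82.1 − 18.09 = 64.01 dB.
Σ 10^(L/10) = 2.745e+07 → L_total = 10·log₁₀(2.745e+07) = 74.39 dB.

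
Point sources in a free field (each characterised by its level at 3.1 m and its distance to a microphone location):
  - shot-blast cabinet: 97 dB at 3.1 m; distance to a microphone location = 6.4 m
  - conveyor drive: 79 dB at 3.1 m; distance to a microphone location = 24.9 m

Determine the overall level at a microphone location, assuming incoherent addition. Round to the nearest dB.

Apply inverse-square spreading to bring every level to the receiver, then sum 10^(L/10).
shot-blast cabinet: 97 − 20·log₁₀(6.4/3.1) = 97 − 6.30 = 90.70 dB.
conveyor drive: 79 − 20·log₁₀(24.9/3.1) = 79 − 18.10 = 60.90 dB.
Σ 10^(L/10) = 1.177e+09 → L_total = 10·log₁₀(1.177e+09) = 90.71 dB.

91 dB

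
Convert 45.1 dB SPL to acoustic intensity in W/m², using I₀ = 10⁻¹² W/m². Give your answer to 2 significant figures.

3.2e-08 W/m²

I/I₀ = 10^(45.1/10) = 3.236e+04, so I = 3.236e+04 × 10⁻¹² W/m².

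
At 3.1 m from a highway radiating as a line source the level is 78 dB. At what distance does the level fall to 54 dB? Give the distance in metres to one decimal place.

Line-source spreading drops the level by 10·log₁₀(r₂/r₁); inverting, r₂/r₁ = 10^(ΔL/10).
r₂ = 3.1·10^((78−54)/10) = 3.1·10^(24.0/10) = 778.68 m.

778.7 m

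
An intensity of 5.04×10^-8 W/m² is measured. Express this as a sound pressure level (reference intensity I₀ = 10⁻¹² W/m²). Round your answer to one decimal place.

Dividing by I₀ shifts the exponent by 12: I/I₀ = 5.04×10^4.
L = 10·(0.7024 + 4) = 47.02 dB.

47.0 dB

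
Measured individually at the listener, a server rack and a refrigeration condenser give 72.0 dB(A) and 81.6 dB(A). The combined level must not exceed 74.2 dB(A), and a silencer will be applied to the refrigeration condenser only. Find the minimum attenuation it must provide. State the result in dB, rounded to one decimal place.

11.4 dB

The untreated sources together contribute 10^(72.0/10) = 1.585e+07, i.e. 72.00 dB(A).
The limit corresponds to 10^(74.2/10) = 2.630e+07; subtracting the fixed part leaves 1.045e+07 for the refrigeration condenser, i.e. 70.19 dB(A).
Required insertion loss = 81.6 − 70.19 = 11.41 dB.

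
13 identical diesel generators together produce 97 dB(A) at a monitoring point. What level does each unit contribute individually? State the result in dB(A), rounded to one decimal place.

13 equal contributions raise the level by 10·log₁₀ 13 = 11.139 dB, so each unit alone gives 97 − 11.139.

85.9 dB(A)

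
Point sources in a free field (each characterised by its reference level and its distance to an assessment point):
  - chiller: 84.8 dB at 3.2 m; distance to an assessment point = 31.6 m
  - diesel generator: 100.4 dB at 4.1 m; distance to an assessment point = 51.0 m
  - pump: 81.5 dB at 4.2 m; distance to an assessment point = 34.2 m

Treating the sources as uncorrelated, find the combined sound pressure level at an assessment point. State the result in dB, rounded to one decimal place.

78.8 dB

Propagate each source to the receiver with L = L_ref − 20·log₁₀(r/r_ref), then add intensities.
chiller: 84.8 − 20·log₁₀(31.6/3.2) = 84.8 − 19.89 = 64.91 dB.
diesel generator: 100.4 − 20·log₁₀(51.0/4.1) = 100.4 − 21.90 = 78.50 dB.
pump: 81.5 − 20·log₁₀(34.2/4.2) = 81.5 − 18.22 = 63.28 dB.
Σ 10^(L/10) = 7.609e+07 → L_total = 10·log₁₀(7.609e+07) = 78.81 dB.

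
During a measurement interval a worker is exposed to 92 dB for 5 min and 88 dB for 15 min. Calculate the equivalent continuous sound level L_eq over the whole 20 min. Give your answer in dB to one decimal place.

The energy average is taken in the linear domain: L_eq = 10·log₁₀[(Σ tᵢ·10^(Lᵢ/10))/T], T = 20 min.
Σ tᵢ·10^(Lᵢ/10) = 5·10^(92/10) + 15·10^(88/10) = 1.739e+10.
L_eq = 10·log₁₀(1.739e+10/20) = 89.39 dB.

89.4 dB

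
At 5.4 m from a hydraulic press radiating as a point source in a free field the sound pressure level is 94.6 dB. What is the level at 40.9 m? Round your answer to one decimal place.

Spherical spreading from a point source gives a 20·log₁₀(r₂/r₁) drop.
L₂ = 94.6 − 20·log₁₀(40.9/5.4) = 94.6 − 17.587 = 77.01 dB.

77.0 dB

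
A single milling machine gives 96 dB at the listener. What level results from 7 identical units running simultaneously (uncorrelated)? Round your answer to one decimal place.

104.5 dB

N identical incoherent sources raise the level by 10·log₁₀ N.
L_total = 96 + 10·log₁₀(7) = 96 + 8.451 = 104.45 dB.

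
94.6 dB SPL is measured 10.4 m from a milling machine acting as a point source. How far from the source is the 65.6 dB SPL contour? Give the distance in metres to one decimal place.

For a point source L₁ − L₂ = 20·log₁₀(r₂/r₁), so r₂ = r₁·10^((L₁−L₂)/20).
r₂ = 10.4·10^((94.6−65.6)/20) = 10.4·10^(29.0/20) = 293.11 m.

293.1 m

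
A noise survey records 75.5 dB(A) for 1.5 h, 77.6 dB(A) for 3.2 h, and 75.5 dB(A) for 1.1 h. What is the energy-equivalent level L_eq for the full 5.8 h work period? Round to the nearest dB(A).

77 dB(A)

Weight each interval's intensity by its duration and average over T = 5.8 h:
Σ tᵢ·10^(Lᵢ/10) = 1.5·10^(75.5/10) + 3.2·10^(77.6/10) + 1.1·10^(75.5/10) = 2.764e+08.
L_eq = 10·log₁₀(2.764e+08/5.8) = 76.78 dB(A).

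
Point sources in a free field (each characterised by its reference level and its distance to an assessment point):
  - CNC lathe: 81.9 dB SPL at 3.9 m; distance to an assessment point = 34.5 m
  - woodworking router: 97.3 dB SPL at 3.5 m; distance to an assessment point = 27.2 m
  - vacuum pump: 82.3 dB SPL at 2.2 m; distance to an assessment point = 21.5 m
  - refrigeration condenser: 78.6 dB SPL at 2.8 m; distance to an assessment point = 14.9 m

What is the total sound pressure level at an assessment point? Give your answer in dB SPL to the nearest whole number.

Apply inverse-square spreading to bring every level to the receiver, then sum 10^(L/10).
CNC lathe: 81.9 − 20·log₁₀(34.5/3.9) = 81.9 − 18.94 = 62.96 dB SPL.
woodworking router: 97.3 − 20·log₁₀(27.2/3.5) = 97.3 − 17.81 = 79.49 dB SPL.
vacuum pump: 82.3 − 20·log₁₀(21.5/2.2) = 82.3 − 19.80 = 62.50 dB SPL.
refrigeration condenser: 78.6 − 20·log₁₀(14.9/2.8) = 78.6 − 14.52 = 64.08 dB SPL.
Σ 10^(L/10) = 9.524e+07 → L_total = 10·log₁₀(9.524e+07) = 79.79 dB SPL.

80 dB SPL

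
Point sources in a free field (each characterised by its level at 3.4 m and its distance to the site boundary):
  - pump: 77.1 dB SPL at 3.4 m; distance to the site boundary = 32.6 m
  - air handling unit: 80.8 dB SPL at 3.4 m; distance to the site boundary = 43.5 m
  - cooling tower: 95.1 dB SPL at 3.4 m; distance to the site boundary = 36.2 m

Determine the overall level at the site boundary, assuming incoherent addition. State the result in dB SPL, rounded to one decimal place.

Apply inverse-square spreading to bring every level to the receiver, then sum 10^(L/10).
pump: 77.1 − 20·log₁₀(32.6/3.4) = 77.1 − 19.63 = 57.47 dB SPL.
air handling unit: 80.8 − 20·log₁₀(43.5/3.4) = 80.8 − 22.14 = 58.66 dB SPL.
cooling tower: 95.1 − 20·log₁₀(36.2/3.4) = 95.1 − 20.54 = 74.56 dB SPL.
Σ 10^(L/10) = 2.984e+07 → L_total = 10·log₁₀(2.984e+07) = 74.75 dB SPL.

74.7 dB SPL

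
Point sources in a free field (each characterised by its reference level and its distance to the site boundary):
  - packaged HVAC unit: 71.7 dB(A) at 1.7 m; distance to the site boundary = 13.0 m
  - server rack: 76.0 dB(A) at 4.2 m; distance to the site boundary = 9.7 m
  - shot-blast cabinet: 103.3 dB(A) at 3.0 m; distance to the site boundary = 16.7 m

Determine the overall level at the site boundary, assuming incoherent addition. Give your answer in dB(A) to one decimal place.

Apply inverse-square spreading to bring every level to the receiver, then sum 10^(L/10).
packaged HVAC unit: 71.7 − 20·log₁₀(13.0/1.7) = 71.7 − 17.67 = 54.03 dB(A).
server rack: 76.0 − 20·log₁₀(9.7/4.2) = 76.0 − 7.27 = 68.73 dB(A).
shot-blast cabinet: 103.3 − 20·log₁₀(16.7/3.0) = 103.3 − 14.91 = 88.39 dB(A).
Σ 10^(L/10) = 6.977e+08 → L_total = 10·log₁₀(6.977e+08) = 88.44 dB(A).

88.4 dB(A)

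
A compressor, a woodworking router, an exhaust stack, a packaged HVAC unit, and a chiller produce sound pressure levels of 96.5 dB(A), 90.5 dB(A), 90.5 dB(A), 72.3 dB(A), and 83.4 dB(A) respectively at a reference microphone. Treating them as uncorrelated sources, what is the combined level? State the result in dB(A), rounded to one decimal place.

For uncorrelated sources the intensities add, so convert each level to linear form, sum, and take 10·log₁₀ of the total.
Σ 10^(L/10) = 10^(96.5/10) + 10^(90.5/10) + 10^(90.5/10) + 10^(72.3/10) + 10^(83.4/10) = 6.947e+09.
L_total = 10·log₁₀(6.947e+09) = 98.42 dB(A).

98.4 dB(A)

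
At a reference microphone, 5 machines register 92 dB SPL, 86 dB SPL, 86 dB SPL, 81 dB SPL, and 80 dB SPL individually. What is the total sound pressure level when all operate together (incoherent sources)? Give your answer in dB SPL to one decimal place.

94.2 dB SPL

Incoherent sources combine by intensity addition: L_total = 10·log₁₀(Σ 10^(L_i/10)).
Σ 10^(L/10) = 10^(92/10) + 10^(86/10) + 10^(86/10) + 10^(81/10) + 10^(80/10) = 2.607e+09.
L_total = 10·log₁₀(2.607e+09) = 94.16 dB SPL.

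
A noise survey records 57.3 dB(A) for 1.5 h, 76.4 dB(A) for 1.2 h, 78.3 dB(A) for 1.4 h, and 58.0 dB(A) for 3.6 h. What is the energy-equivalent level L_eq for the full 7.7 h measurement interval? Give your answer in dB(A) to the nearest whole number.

Weight each interval's intensity by its duration and average over T = 7.7 h:
Σ tᵢ·10^(Lᵢ/10) = 1.5·10^(57.3/10) + 1.2·10^(76.4/10) + 1.4·10^(78.3/10) + 3.6·10^(58.0/10) = 1.501e+08.
L_eq = 10·log₁₀(1.501e+08/7.7) = 72.90 dB(A).

73 dB(A)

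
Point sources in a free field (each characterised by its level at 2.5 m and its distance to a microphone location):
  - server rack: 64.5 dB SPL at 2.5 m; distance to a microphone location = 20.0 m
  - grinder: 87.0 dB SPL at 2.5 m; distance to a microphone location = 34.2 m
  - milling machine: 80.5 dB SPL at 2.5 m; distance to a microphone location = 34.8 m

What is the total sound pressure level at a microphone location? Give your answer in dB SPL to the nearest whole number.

65 dB SPL

Apply inverse-square spreading to bring every level to the receiver, then sum 10^(L/10).
server rack: 64.5 − 20·log₁₀(20.0/2.5) = 64.5 − 18.06 = 46.44 dB SPL.
grinder: 87.0 − 20·log₁₀(34.2/2.5) = 87.0 − 22.72 = 64.28 dB SPL.
milling machine: 80.5 − 20·log₁₀(34.8/2.5) = 80.5 − 22.87 = 57.63 dB SPL.
Σ 10^(L/10) = 3.301e+06 → L_total = 10·log₁₀(3.301e+06) = 65.19 dB SPL.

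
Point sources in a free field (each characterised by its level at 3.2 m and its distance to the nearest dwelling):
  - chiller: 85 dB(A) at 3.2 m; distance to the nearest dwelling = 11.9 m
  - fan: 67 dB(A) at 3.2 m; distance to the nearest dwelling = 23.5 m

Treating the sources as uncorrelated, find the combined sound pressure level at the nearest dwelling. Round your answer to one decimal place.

73.6 dB(A)

Apply inverse-square spreading to bring every level to the receiver, then sum 10^(L/10).
chiller: 85 − 20·log₁₀(11.9/3.2) = 85 − 11.41 = 73.59 dB(A).
fan: 67 − 20·log₁₀(23.5/3.2) = 67 − 17.32 = 49.68 dB(A).
Σ 10^(L/10) = 2.296e+07 → L_total = 10·log₁₀(2.296e+07) = 73.61 dB(A).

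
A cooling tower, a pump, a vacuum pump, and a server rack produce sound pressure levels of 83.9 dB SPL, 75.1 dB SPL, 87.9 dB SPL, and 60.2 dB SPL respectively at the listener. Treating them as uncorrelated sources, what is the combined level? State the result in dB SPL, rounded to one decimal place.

Incoherent sources combine by intensity addition: L_total = 10·log₁₀(Σ 10^(L_i/10)).
Σ 10^(L/10) = 10^(83.9/10) + 10^(75.1/10) + 10^(87.9/10) + 10^(60.2/10) = 8.955e+08.
L_total = 10·log₁₀(8.955e+08) = 89.52 dB SPL.

89.5 dB SPL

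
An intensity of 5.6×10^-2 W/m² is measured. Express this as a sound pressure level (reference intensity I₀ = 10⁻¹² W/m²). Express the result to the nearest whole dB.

107 dB

Dividing by I₀ shifts the exponent by 12: I/I₀ = 5.6×10^10.
L = 10·(0.7482 + 10) = 107.48 dB.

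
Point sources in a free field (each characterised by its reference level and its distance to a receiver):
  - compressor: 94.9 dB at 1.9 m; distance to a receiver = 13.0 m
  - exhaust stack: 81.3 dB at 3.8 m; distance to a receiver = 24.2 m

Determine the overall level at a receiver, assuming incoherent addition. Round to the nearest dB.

78 dB

First find each source's level at the receiver (point-source: −20·log₁₀(r/r_ref)), then combine on an intensity basis.
compressor: 94.9 − 20·log₁₀(13.0/1.9) = 94.9 − 16.70 = 78.20 dB.
exhaust stack: 81.3 − 20·log₁₀(24.2/3.8) = 81.3 − 16.08 = 65.22 dB.
Σ 10^(L/10) = 6.934e+07 → L_total = 10·log₁₀(6.934e+07) = 78.41 dB.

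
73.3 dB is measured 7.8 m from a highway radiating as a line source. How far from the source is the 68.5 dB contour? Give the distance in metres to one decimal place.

23.6 m

For a line source L₁ − L₂ = 10·log₁₀(r₂/r₁), so r₂ = r₁·10^((L₁−L₂)/10).
r₂ = 7.8·10^((73.3−68.5)/10) = 7.8·10^(4.8/10) = 23.56 m.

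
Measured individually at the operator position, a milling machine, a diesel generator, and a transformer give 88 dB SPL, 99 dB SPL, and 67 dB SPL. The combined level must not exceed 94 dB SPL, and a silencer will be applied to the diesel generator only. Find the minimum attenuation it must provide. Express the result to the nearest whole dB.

6 dB

Everything except the diesel generator sums to 10^(88/10) + 10^(67/10) = 6.360e+08 in linear terms, 88.03 dB SPL.
The limit corresponds to 10^(94/10) = 2.512e+09; subtracting the fixed part leaves 1.876e+09 for the diesel generator, i.e. 92.73 dB SPL.
So the diesel generator must be reduced from 99 to 92.73 dB SPL: IL = 6.27 dB.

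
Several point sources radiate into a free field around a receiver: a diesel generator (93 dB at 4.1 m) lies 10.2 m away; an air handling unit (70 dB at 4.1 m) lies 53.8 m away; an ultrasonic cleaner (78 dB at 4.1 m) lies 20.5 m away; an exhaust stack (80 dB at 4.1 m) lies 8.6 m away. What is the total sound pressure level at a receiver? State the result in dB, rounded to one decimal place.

Propagate each source to the receiver with L = L_ref − 20·log₁₀(r/r_ref), then add intensities.
diesel generator: 93 − 20·log₁₀(10.2/4.1) = 93 − 7.92 = 85.08 dB.
air handling unit: 70 − 20·log₁₀(53.8/4.1) = 70 − 22.36 = 47.64 dB.
ultrasonic cleaner: 78 − 20·log₁₀(20.5/4.1) = 78 − 13.98 = 64.02 dB.
exhaust stack: 80 − 20·log₁₀(8.6/4.1) = 80 − 6.43 = 73.57 dB.
Σ 10^(L/10) = 3.477e+08 → L_total = 10·log₁₀(3.477e+08) = 85.41 dB.

85.4 dB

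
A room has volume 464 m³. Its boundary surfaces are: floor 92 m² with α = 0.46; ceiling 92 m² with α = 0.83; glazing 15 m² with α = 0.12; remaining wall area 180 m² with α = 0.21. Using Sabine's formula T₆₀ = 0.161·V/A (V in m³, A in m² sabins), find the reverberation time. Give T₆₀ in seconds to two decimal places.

0.47 s

Total absorption A = 92·0.46 + 92·0.83 + 15·0.12 + 180·0.21 = 158.28 m² sabins.
T₆₀ = 0.161 × 464 / 158.28 = 0.472 s.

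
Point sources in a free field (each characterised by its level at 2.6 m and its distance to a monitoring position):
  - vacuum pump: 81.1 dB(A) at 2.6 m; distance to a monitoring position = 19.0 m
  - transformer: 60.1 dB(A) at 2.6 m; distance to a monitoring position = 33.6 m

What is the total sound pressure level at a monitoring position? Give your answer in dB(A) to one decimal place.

First find each source's level at the receiver (point-source: −20·log₁₀(r/r_ref)), then combine on an intensity basis.
vacuum pump: 81.1 − 20·log₁₀(19.0/2.6) = 81.1 − 17.28 = 63.82 dB(A).
transformer: 60.1 − 20·log₁₀(33.6/2.6) = 60.1 − 22.23 = 37.87 dB(A).
Σ 10^(L/10) = 2.418e+06 → L_total = 10·log₁₀(2.418e+06) = 63.84 dB(A).

63.8 dB(A)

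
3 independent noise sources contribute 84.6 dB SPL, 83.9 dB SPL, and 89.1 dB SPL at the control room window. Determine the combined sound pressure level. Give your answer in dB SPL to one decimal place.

For uncorrelated sources the intensities add, so convert each level to linear form, sum, and take 10·log₁₀ of the total.
Σ 10^(L/10) = 10^(84.6/10) + 10^(83.9/10) + 10^(89.1/10) = 1.347e+09.
L_total = 10·log₁₀(1.347e+09) = 91.29 dB SPL.

91.3 dB SPL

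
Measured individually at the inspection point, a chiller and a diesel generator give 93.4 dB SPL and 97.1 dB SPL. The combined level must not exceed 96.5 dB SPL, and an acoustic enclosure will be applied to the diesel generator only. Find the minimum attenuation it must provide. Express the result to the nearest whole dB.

4 dB

Fixed contribution from the other source: Σ 10^(L/10) = 10^(93.4/10) = 2.188e+09 (93.40 dB SPL).
The limit corresponds to 10^(96.5/10) = 4.467e+09; subtracting the fixed part leaves 2.279e+09 for the diesel generator, i.e. 93.58 dB SPL.
So the diesel generator must be reduced from 97.1 to 93.58 dB SPL: IL = 3.52 dB.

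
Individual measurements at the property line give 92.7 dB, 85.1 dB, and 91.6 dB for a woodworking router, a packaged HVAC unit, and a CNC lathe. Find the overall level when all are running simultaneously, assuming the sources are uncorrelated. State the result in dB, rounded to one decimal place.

For uncorrelated sources the intensities add, so convert each level to linear form, sum, and take 10·log₁₀ of the total.
Σ 10^(L/10) = 10^(92.7/10) + 10^(85.1/10) + 10^(91.6/10) = 3.631e+09.
L_total = 10·log₁₀(3.631e+09) = 95.60 dB.

95.6 dB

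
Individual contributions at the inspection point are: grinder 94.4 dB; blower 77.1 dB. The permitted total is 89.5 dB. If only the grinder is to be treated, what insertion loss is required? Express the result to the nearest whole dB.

5 dB

The untreated sources together contribute 10^(77.1/10) = 5.129e+07, i.e. 77.10 dB.
To meet 89.5 dB overall, the treated grinder may contribute at most 10^(89.5/10) − 5.129e+07 = 8.400e+08, i.e. 89.24 dB.
So the grinder must be reduced from 94.4 to 89.24 dB: IL = 5.16 dB.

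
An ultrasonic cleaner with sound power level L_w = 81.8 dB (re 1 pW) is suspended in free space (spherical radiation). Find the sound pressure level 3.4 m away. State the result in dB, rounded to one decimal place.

60.2 dB

Free-field spherical radiation: L_p = L_w − 10·log₁₀(4π·r²), r = 3.4 m.
4π·r² = 145.3 m², 10·log₁₀ of that is 21.622 dB.
L_p = 81.8 − 21.622 = 60.18 dB.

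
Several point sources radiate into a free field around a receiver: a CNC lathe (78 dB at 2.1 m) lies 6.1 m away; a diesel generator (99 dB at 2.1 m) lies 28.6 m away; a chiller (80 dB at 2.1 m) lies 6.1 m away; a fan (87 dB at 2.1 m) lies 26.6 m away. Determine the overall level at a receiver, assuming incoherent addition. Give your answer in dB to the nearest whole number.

First find each source's level at the receiver (point-source: −20·log₁₀(r/r_ref)), then combine on an intensity basis.
CNC lathe: 78 − 20·log₁₀(6.1/2.1) = 78 − 9.26 = 68.74 dB.
diesel generator: 99 − 20·log₁₀(28.6/2.1) = 99 − 22.68 = 76.32 dB.
chiller: 80 − 20·log₁₀(6.1/2.1) = 80 − 9.26 = 70.74 dB.
fan: 87 − 20·log₁₀(26.6/2.1) = 87 − 22.05 = 64.95 dB.
Σ 10^(L/10) = 6.528e+07 → L_total = 10·log₁₀(6.528e+07) = 78.15 dB.

78 dB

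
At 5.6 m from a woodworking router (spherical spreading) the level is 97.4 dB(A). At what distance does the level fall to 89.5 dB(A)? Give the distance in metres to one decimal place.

The 7.9 dB drop corresponds to a distance ratio of 10^(7.9/20) for a point source.
r₂ = 5.6·10^((97.4−89.5)/20) = 5.6·10^(7.9/20) = 13.91 m.

13.9 m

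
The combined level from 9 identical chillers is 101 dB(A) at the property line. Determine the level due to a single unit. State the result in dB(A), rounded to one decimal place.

9 equal contributions raise the level by 10·log₁₀ 9 = 9.542 dB, so each unit alone gives 101 − 9.542.

91.5 dB(A)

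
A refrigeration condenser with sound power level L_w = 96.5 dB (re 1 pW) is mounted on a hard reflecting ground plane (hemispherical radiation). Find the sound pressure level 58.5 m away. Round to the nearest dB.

L_p = L_w − 10·log₁₀(2π·r²) with r = 58.5 m.
2π·r² = 2.15e+04 m², 10·log₁₀ of that is 43.325 dB.
L_p = 96.5 − 43.325 = 53.18 dB.

53 dB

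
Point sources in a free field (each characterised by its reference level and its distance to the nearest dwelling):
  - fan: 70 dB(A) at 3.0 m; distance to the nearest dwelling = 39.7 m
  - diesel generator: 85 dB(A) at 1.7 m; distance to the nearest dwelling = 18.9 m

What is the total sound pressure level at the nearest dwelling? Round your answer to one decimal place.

64.2 dB(A)

Apply inverse-square spreading to bring every level to the receiver, then sum 10^(L/10).
fan: 70 − 20·log₁₀(39.7/3.0) = 70 − 22.43 = 47.57 dB(A).
diesel generator: 85 − 20·log₁₀(18.9/1.7) = 85 − 20.92 = 64.08 dB(A).
Σ 10^(L/10) = 2.616e+06 → L_total = 10·log₁₀(2.616e+06) = 64.18 dB(A).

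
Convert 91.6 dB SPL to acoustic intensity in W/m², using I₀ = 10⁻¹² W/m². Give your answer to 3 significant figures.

L = 10·log₁₀(I/I₀) ⇒ I = I₀·10^(L/10) = 10⁻¹² × 10^9.16.

0.00145 W/m²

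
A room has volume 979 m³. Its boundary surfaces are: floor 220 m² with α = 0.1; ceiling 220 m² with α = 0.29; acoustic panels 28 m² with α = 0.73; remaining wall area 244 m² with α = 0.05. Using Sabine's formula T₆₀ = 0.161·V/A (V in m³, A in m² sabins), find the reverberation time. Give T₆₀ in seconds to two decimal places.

Total absorption A = 220·0.1 + 220·0.29 + 28·0.73 + 244·0.05 = 118.44 m² sabins.
T₆₀ = 0.161 × 979 / 118.44 = 1.331 s.

1.33 s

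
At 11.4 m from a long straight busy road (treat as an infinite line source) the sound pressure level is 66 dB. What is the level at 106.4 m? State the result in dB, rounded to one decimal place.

56.3 dB

For a line source, L₂ = L₁ − 10·log₁₀(r₂/r₁).
L₂ = 66 − 10·log₁₀(106.4/11.4) = 66 − 9.700 = 56.30 dB.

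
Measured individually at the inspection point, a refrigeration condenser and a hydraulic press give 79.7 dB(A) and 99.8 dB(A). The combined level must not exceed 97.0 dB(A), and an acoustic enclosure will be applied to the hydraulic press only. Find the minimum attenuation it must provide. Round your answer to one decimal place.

Fixed contribution from the other source: Σ 10^(L/10) = 10^(79.7/10) = 9.333e+07 (79.70 dB(A)).
The limit corresponds to 10^(97.0/10) = 5.012e+09; subtracting the fixed part leaves 4.919e+09 for the hydraulic press, i.e. 96.92 dB(A).
Required insertion loss = 99.8 − 96.92 = 2.88 dB.

2.9 dB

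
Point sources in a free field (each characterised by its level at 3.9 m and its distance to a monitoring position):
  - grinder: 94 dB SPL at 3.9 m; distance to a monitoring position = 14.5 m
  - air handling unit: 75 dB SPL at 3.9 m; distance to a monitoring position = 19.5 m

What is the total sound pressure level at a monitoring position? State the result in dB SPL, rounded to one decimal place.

Propagate each source to the receiver with L = L_ref − 20·log₁₀(r/r_ref), then add intensities.
grinder: 94 − 20·log₁₀(14.5/3.9) = 94 − 11.41 = 82.59 dB SPL.
air handling unit: 75 − 20·log₁₀(19.5/3.9) = 75 − 13.98 = 61.02 dB SPL.
Σ 10^(L/10) = 1.830e+08 → L_total = 10·log₁₀(1.830e+08) = 82.62 dB SPL.

82.6 dB SPL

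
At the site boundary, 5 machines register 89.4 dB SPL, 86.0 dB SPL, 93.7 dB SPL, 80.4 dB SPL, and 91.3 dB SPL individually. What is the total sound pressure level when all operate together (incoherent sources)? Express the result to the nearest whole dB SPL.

97 dB SPL

For uncorrelated sources the intensities add, so convert each level to linear form, sum, and take 10·log₁₀ of the total.
Σ 10^(L/10) = 10^(89.4/10) + 10^(86.0/10) + 10^(93.7/10) + 10^(80.4/10) + 10^(91.3/10) = 5.072e+09.
L_total = 10·log₁₀(5.072e+09) = 97.05 dB SPL.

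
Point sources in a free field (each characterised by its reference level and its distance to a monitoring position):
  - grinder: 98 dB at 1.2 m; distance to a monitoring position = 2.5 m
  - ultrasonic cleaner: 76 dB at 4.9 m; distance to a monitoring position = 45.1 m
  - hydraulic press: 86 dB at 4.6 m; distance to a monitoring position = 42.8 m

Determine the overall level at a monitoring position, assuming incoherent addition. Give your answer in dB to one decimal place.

91.6 dB

Apply inverse-square spreading to bring every level to the receiver, then sum 10^(L/10).
grinder: 98 − 20·log₁₀(2.5/1.2) = 98 − 6.38 = 91.62 dB.
ultrasonic cleaner: 76 − 20·log₁₀(45.1/4.9) = 76 − 19.28 = 56.72 dB.
hydraulic press: 86 − 20·log₁₀(42.8/4.6) = 86 − 19.37 = 66.63 dB.
Σ 10^(L/10) = 1.459e+09 → L_total = 10·log₁₀(1.459e+09) = 91.64 dB.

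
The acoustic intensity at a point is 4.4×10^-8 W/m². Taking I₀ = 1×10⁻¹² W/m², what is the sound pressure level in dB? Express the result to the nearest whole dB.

46 dB

I/I₀ = 4.4×10^-8/10⁻¹² = 4.4×10^4, and L = 10·log₁₀(I/I₀).
L = 10·(0.6435 + 4) = 46.43 dB.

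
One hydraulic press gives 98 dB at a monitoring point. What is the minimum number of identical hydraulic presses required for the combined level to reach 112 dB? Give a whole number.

Need L₁ + 10·log₁₀ N ≥ 112, i.e. log₁₀ N ≥ 1.40.
N ≥ 10^(14.0/10) = 25.119, so N = 26.

26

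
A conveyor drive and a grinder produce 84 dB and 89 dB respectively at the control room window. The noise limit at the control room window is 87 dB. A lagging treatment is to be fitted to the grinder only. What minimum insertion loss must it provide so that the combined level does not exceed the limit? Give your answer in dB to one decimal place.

5.0 dB

The untreated sources together contribute 10^(84/10) = 2.512e+08, i.e. 84.00 dB.
The limit corresponds to 10^(87/10) = 5.012e+08; subtracting the fixed part leaves 2.500e+08 for the grinder, i.e. 83.98 dB.
So the grinder must be reduced from 89 to 83.98 dB: IL = 5.02 dB.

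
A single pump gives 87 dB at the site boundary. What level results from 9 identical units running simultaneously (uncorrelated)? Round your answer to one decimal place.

With 9 equal, uncorrelated contributions the intensity is 9× that of one unit, giving a rise of 10·log₁₀ 9.
L_total = 87 + 10·log₁₀(9) = 87 + 9.542 = 96.54 dB.

96.5 dB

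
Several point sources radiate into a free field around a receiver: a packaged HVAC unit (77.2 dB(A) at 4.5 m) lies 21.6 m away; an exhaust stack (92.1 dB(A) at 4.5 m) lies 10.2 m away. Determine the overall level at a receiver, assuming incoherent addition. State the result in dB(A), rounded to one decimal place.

Propagate each source to the receiver with L = L_ref − 20·log₁₀(r/r_ref), then add intensities.
packaged HVAC unit: 77.2 − 20·log₁₀(21.6/4.5) = 77.2 − 13.62 = 63.58 dB(A).
exhaust stack: 92.1 − 20·log₁₀(10.2/4.5) = 92.1 − 7.11 = 84.99 dB(A).
Σ 10^(L/10) = 3.179e+08 → L_total = 10·log₁₀(3.179e+08) = 85.02 dB(A).

85.0 dB(A)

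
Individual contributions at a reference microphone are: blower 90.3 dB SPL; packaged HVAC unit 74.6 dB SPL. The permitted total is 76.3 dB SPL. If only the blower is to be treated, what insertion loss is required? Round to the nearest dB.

Fixed contribution from the other source: Σ 10^(L/10) = 10^(74.6/10) = 2.884e+07 (74.60 dB SPL).
To meet 76.3 dB SPL overall, the treated blower may contribute at most 10^(76.3/10) − 2.884e+07 = 1.382e+07, i.e. 71.40 dB SPL.
So the blower must be reduced from 90.3 to 71.40 dB SPL: IL = 18.90 dB.

19 dB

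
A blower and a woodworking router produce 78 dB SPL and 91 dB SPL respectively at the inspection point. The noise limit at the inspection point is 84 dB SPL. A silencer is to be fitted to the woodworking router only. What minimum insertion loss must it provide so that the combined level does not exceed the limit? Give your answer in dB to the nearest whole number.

The untreated sources together contribute 10^(78/10) = 6.310e+07, i.e. 78.00 dB SPL.
The limit corresponds to 10^(84/10) = 2.512e+08; subtracting the fixed part leaves 1.881e+08 for the woodworking router, i.e. 82.74 dB SPL.
Required insertion loss = 91 − 82.74 = 8.26 dB.

8 dB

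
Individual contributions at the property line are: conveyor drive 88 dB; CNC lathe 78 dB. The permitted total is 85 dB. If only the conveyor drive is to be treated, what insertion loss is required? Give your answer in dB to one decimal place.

4.0 dB

Everything except the conveyor drive sums to 10^(78/10) = 6.310e+07 in linear terms, 78.00 dB.
To meet 85 dB overall, the treated conveyor drive may contribute at most 10^(85/10) − 6.310e+07 = 2.531e+08, i.e. 84.03 dB.
Required insertion loss = 88 − 84.03 = 3.97 dB.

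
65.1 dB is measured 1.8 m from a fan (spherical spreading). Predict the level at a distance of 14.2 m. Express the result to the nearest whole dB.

47 dB

For a point source, L₂ = L₁ − 20·log₁₀(r₂/r₁).
L₂ = 65.1 − 20·log₁₀(14.2/1.8) = 65.1 − 17.940 = 47.16 dB.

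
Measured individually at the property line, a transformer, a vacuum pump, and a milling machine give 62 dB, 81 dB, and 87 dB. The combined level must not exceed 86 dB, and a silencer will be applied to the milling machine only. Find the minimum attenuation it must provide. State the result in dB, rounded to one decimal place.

Everything except the milling machine sums to 10^(62/10) + 10^(81/10) = 1.275e+08 in linear terms, 81.05 dB.
The limit corresponds to 10^(86/10) = 3.981e+08; subtracting the fixed part leaves 2.706e+08 for the milling machine, i.e. 84.32 dB.
So the milling machine must be reduced from 87 to 84.32 dB: IL = 2.68 dB.

2.7 dB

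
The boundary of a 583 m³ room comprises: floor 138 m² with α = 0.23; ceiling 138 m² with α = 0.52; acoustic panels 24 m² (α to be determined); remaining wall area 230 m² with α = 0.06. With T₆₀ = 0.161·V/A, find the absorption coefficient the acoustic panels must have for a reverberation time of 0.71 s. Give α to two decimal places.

0.62

Required total absorption A = 0.161·583/0.71 = 132.20 m².
Absorption from the other surfaces = 138·0.23 + 138·0.52 + 230·0.06 = 117.30 m², so the acoustic panels must supply 14.90 m² over 24 m².
α = 14.90/24 = 0.621.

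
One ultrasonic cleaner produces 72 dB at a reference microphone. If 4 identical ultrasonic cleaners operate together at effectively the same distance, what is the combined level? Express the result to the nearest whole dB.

78 dB

With 4 equal, uncorrelated contributions the intensity is 4× that of one unit, giving a rise of 10·log₁₀ 4.
L_total = 72 + 10·log₁₀(4) = 72 + 6.021 = 78.02 dB.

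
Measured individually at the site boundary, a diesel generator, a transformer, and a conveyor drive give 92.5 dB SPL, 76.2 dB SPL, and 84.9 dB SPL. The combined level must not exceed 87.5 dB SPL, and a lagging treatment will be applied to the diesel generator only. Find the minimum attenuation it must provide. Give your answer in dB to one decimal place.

9.2 dB

Everything except the diesel generator sums to 10^(76.2/10) + 10^(84.9/10) = 3.507e+08 in linear terms, 85.45 dB SPL.
To meet 87.5 dB SPL overall, the treated diesel generator may contribute at most 10^(87.5/10) − 3.507e+08 = 2.116e+08, i.e. 83.26 dB SPL.
So the diesel generator must be reduced from 92.5 to 83.26 dB SPL: IL = 9.24 dB.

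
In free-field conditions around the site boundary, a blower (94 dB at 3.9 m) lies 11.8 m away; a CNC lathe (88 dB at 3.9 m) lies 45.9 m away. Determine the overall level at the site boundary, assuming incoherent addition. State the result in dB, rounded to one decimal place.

Apply inverse-square spreading to bring every level to the receiver, then sum 10^(L/10).
blower: 94 − 20·log₁₀(11.8/3.9) = 94 − 9.62 = 84.38 dB.
CNC lathe: 88 − 20·log₁₀(45.9/3.9) = 88 − 21.41 = 66.59 dB.
Σ 10^(L/10) = 2.789e+08 → L_total = 10·log₁₀(2.789e+08) = 84.46 dB.

84.5 dB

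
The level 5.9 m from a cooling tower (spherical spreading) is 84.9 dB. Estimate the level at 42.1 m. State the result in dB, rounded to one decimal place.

67.8 dB

Spherical spreading from a point source gives a 20·log₁₀(r₂/r₁) drop.
L₂ = 84.9 − 20·log₁₀(42.1/5.9) = 84.9 − 17.069 = 67.83 dB.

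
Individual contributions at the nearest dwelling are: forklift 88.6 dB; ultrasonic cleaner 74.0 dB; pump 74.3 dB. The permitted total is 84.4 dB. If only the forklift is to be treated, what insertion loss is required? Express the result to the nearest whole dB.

Fixed contribution from the other sources: Σ 10^(L/10) = 10^(74.0/10) + 10^(74.3/10) = 5.203e+07 (77.16 dB).
To meet 84.4 dB overall, the treated forklift may contribute at most 10^(84.4/10) − 5.203e+07 = 2.234e+08, i.e. 83.49 dB.
Required insertion loss = 88.6 − 83.49 = 5.11 dB.

5 dB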